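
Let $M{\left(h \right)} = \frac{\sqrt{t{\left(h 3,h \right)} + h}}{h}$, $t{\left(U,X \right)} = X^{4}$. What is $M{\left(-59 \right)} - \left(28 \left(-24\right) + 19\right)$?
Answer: $653 - \frac{\sqrt{12117302}}{59} \approx 594.0$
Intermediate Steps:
$M{\left(h \right)} = \frac{\sqrt{h + h^{4}}}{h}$ ($M{\left(h \right)} = \frac{\sqrt{h^{4} + h}}{h} = \frac{\sqrt{h + h^{4}}}{h}$)
$M{\left(-59 \right)} - \left(28 \left(-24\right) + 19\right) = \frac{\sqrt{-59 + \left(-59\right)^{4}}}{-59} - \left(28 \left(-24\right) + 19\right) = - \frac{\sqrt{-59 + 12117361}}{59} - \left(-672 + 19\right) = - \frac{\sqrt{12117302}}{59} - -653 = - \frac{\sqrt{12117302}}{59} + 653 = 653 - \frac{\sqrt{12117302}}{59}$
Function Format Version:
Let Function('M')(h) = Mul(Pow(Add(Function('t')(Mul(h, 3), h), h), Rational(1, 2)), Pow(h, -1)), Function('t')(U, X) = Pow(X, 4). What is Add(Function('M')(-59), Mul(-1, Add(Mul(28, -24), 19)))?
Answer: Add(653, Mul(Rational(-1, 59), Pow(12117302, Rational(1, 2)))) ≈ 594.00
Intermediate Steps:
Function('M')(h) = Mul(Pow(h, -1), Pow(Add(h, Pow(h, 4)), Rational(1, 2))) (Function('M')(h) = Mul(Pow(Add(Pow(h, 4), h), Rational(1, 2)), Pow(h, -1)) = Mul(Pow(Add(h, Pow(h, 4)), Rational(1, 2)), Pow(h, -1)) = Mul(Pow(h, -1), Pow(Add(h, Pow(h, 4)), Rational(1, 2))))
Add(Function('M')(-59), Mul(-1, Add(Mul(28, -24), 19))) = Add(Mul(Pow(-59, -1), Pow(Add(-59, Pow(-59, 4)), Rational(1, 2))), Mul(-1, Add(Mul(28, -24), 19))) = Add(Mul(Rational(-1, 59), Pow(Add(-59, 12117361), Rational(1, 2))), Mul(-1, Add(-672, 19))) = Add(Mul(Rational(-1, 59), Pow(12117302, Rational(1, 2))), Mul(-1, -653)) = Add(Mul(Rational(-1, 59), Pow(12117302, Rational(1, 2))), 653) = Add(653, Mul(Rational(-1, 59), Pow(12117302, Rational(1, 2))))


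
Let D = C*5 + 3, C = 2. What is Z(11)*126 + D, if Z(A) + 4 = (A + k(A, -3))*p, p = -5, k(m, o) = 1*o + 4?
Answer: -8051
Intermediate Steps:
k(m, o) = 4 + o (k(m, o) = o + 4 = 4 + o)
D = 13 (D = 2*5 + 3 = 10 + 3 = 13)
Z(A) = -9 - 5*A (Z(A) = -4 + (A + (4 - 3))*(-5) = -4 + (A + 1)*(-5) = -4 + (1 + A)*(-5) = -4 + (-5 - 5*A) = -9 - 5*A)
Z(11)*126 + D = (-9 - 5*11)*126 + 13 = (-9 - 55)*126 + 13 = -64*126 + 13 = -8064 + 13 = -8051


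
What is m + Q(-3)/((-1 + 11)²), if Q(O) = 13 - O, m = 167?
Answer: 4179/25 ≈ 167.16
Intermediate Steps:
m + Q(-3)/((-1 + 11)²) = 167 + (13 - 1*(-3))/((-1 + 11)²) = 167 + (13 + 3)/(10²) = 167 + 16/100 = 167 + 16*(1/100) = 167 + 4/25 = 4179/25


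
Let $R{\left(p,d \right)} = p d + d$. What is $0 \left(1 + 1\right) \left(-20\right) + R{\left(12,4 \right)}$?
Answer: $52$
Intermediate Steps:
$R{\left(p,d \right)} = d + d p$ ($R{\left(p,d \right)} = d p + d = d + d p$)
$0 \left(1 + 1\right) \left(-20\right) + R{\left(12,4 \right)} = 0 \left(1 + 1\right) \left(-20\right) + 4 \left(1 + 12\right) = 0 \cdot 2 \left(-20\right) + 4 \cdot 13 = 0 \left(-20\right) + 52 = 0 + 52 = 52$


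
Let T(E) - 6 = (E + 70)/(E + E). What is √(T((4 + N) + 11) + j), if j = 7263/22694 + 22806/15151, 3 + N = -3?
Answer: √3249012713739049502/515755191 ≈ 3.4949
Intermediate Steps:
N = -6 (N = -3 - 3 = -6)
T(E) = 6 + (70 + E)/(2*E) (T(E) = 6 + (E + 70)/(E + E) = 6 + (70 + E)/((2*E)) = 6 + (70 + E)*(1/(2*E)) = 6 + (70 + E)/(2*E))
j = 627601077/343836794 (j = 7263*(1/22694) + 22806*(1/15151) = 7263/22694 + 22806/15151 = 627601077/343836794 ≈ 1.8253)
√(T((4 + N) + 11) + j) = √((13/2 + 35/((4 - 6) + 11)) + 627601077/343836794) = √((13/2 + 35/(-2 + 11)) + 627601077/343836794) = √((13/2 + 35/9) + 627601077/343836794) = √(187/18 + 627601077/343836794) = √(18898574966/1547265573) = √3249012713739049502/515755191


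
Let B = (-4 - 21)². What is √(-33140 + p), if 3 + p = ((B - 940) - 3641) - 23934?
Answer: I*√61033 ≈ 247.05*I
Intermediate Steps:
B = 625 (B = (-25)² = 625)
p = -27893 (p = -3 + (((625 - 940) - 3641) - 23934) = -3 + ((-315 - 3641) - 23934) = -3 + (-3956 - 23934) = -3 - 27890 = -27893)
√(-33140 + p) = √(-33140 - 27893) = √(-61033) = I*√61033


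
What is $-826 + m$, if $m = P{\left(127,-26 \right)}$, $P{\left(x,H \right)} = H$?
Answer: $-852$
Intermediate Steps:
$m = -26$
$-826 + m = -826 - 26 = -852$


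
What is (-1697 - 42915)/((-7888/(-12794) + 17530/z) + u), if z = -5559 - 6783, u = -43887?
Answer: 880549135422/866254992025 ≈ 1.0165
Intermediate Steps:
z = -12342
(-1697 - 42915)/((-7888/(-12794) + 17530/z) + u) = (-1697 - 42915)/((-7888/(-12794) + 17530/(-12342)) - 43887) = -44612/((-7888*(-1/12794) + 17530*(-1/12342)) - 43887) = -44612/((3944/6397 - 8765/6171) - 43887) = -44612/(-31731281/39475887 - 43887) = -44612/(-1732509984050/39475887) = -44612*(-39475887/1732509984050) = 880549135422/866254992025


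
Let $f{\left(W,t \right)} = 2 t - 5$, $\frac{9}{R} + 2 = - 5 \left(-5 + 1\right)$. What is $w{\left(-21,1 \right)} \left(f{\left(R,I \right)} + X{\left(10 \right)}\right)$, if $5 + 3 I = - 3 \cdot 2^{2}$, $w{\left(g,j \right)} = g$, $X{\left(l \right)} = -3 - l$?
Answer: $616$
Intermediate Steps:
$R = \frac{1}{2}$ ($R = \frac{9}{-2 - 5 \left(-5 + 1\right)} = \frac{9}{-2 - -20} = \frac{9}{-2 + 20} = \frac{9}{18} = 9 \cdot \frac{1}{18} = \frac{1}{2} \approx 0.5$)
$I = - \frac{17}{3}$ ($I = - \frac{5}{3} + \frac{\left(-3\right) 2^{2}}{3} = - \frac{5}{3} + \frac{\left(-3\right) 4}{3} = - \frac{5}{3} + \frac{1}{3} \left(-12\right) = - \frac{5}{3} - 4 = - \frac{17}{3} \approx -5.6667$)
$f{\left(W,t \right)} = -5 + 2 t$
$w{\left(-21,1 \right)} \left(f{\left(R,I \right)} + X{\left(10 \right)}\right) = - 21 \left(\left(-5 + 2 \left(- \frac{17}{3}\right)\right) - 13\right) = - 21 \left(\left(-5 - \frac{34}{3}\right) - 13\right) = - 21 \left(- \frac{49}{3} - 13\right) = \left(-21\right) \left(- \frac{88}{3}\right) = 616$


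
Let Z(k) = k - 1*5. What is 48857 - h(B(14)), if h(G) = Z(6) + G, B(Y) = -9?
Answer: 48865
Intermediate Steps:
Z(k) = -5 + k (Z(k) = k - 5 = -5 + k)
h(G) = 1 + G (h(G) = (-5 + 6) + G = 1 + G)
48857 - h(B(14)) = 48857 - (1 - 9) = 48857 - 1*(-8) = 48857 + 8 = 48865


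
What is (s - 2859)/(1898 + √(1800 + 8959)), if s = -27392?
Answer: -57416398/3591645 + 30251*√10759/3591645 ≈ -15.112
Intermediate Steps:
(s - 2859)/(1898 + √(1800 + 8959)) = (-27392 - 2859)/(1898 + √(1800 + 8959)) = -30251/(1898 + √10759)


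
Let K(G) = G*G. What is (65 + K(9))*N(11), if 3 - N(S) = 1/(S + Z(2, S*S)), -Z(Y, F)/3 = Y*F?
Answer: 313316/715 ≈ 438.20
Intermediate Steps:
K(G) = G²
Z(Y, F) = -3*F*Y (Z(Y, F) = -3*Y*F = -3*F*Y)
N(S) = 3 - 1/(S - 6*S²) (N(S) = 3 - 1/(S - 3*S*S*2) = 3 - 1/(S - 3*S²*2) = 3 - 1/(S - 6*S²))
(65 + K(9))*N(11) = (65 + 9²)*((1 - 3*11 + 18*11²)/(11*(-1 + 6*11))) = (65 + 81)*((1 - 33 + 18*121)/(11*(-1 + 66))) = 146*((1/11)*(1 - 33 + 2178)/65) = 146*((1/11)*(1/65)*2146) = 146*(2146/715) = 313316/715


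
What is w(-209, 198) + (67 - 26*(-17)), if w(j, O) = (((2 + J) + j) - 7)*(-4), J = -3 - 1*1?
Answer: 1381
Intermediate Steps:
J = -4 (J = -3 - 1 = -4)
w(j, O) = 36 - 4*j (w(j, O) = (((2 - 4) + j) - 7)*(-4) = ((-2 + j) - 7)*(-4) = (-9 + j)*(-4) = 36 - 4*j)
w(-209, 198) + (67 - 26*(-17)) = (36 - 4*(-209)) + (67 - 26*(-17)) = (36 + 836) + (67 + 442) = 872 + 509 = 1381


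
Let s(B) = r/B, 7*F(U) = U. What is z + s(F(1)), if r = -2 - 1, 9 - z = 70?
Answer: -82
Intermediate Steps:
z = -61 (z = 9 - 1*70 = 9 - 70 = -61)
r = -3
F(U) = U/7
s(B) = -3/B
z + s(F(1)) = -61 - 3/((⅐)*1) = -61 - 3/⅐ = -61 - 3*7 = -61 - 21 = -82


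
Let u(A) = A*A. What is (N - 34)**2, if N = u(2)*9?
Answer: 4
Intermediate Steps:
u(A) = A**2
N = 36 (N = 2**2*9 = 4*9 = 36)
(N - 34)**2 = (36 - 34)**2 = 2**2 = 4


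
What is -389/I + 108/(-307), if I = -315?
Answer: 85403/96705 ≈ 0.88313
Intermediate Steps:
-389/I + 108/(-307) = -389/(-315) + 108/(-307) = -389*(-1/315) + 108*(-1/307) = 389/315 - 108/307 = 85403/96705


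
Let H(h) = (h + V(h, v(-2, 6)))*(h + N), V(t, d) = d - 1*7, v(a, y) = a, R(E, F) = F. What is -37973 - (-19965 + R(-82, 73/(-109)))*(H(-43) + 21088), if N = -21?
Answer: 487443819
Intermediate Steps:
V(t, d) = -7 + d (V(t, d) = d - 7 = -7 + d)
H(h) = (-21 + h)*(-9 + h) (H(h) = (h + (-7 - 2))*(h - 21) = (h - 9)*(-21 + h) = (-9 + h)*(-21 + h) = (-21 + h)*(-9 + h))
-37973 - (-19965 + R(-82, 73/(-109)))*(H(-43) + 21088) = -37973 - (-19965 + 73/(-109))*((189 + (-43)² - 30*(-43)) + 21088) = -37973 - (-19965 + 73*(-1/109))*((189 + 1849 + 1290) + 21088) = -37973 - (-19965 - 73/109)*(3328 + 21088) = -37973 - (-2176258)*24416/109 = -37973 - 1*(-487481792) = -37973 + 487481792 = 487443819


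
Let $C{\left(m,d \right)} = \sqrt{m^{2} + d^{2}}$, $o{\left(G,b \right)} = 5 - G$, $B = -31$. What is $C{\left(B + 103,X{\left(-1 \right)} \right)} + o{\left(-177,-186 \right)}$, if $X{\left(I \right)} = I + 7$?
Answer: $182 + 6 \sqrt{145} \approx 254.25$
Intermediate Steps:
$X{\left(I \right)} = 7 + I$
$C{\left(m,d \right)} = \sqrt{d^{2} + m^{2}}$
$C{\left(B + 103,X{\left(-1 \right)} \right)} + o{\left(-177,-186 \right)} = \sqrt{\left(7 - 1\right)^{2} + \left(-31 + 103\right)^{2}} + \left(5 - -177\right) = \sqrt{6^{2} + 72^{2}} + \left(5 + 177\right) = \sqrt{36 + 5184} + 182 = \sqrt{5220} + 182 = 6 \sqrt{145} + 182 = 182 + 6 \sqrt{145}$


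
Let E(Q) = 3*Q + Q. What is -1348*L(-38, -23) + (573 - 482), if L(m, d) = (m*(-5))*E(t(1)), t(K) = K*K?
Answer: -1024389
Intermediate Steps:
t(K) = K²
E(Q) = 4*Q
L(m, d) = -20*m (L(m, d) = (m*(-5))*(4*1²) = (-5*m)*(4*1) = -5*m*4 = -20*m)
-1348*L(-38, -23) + (573 - 482) = -(-26960)*(-38) + (573 - 482) = -1348*760 + 91 = -1024480 + 91 = -1024389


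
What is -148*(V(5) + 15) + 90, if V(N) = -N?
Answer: -1390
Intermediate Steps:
-148*(V(5) + 15) + 90 = -148*(-1*5 + 15) + 90 = -148*(-5 + 15) + 90 = -148*10 + 90 = -1480 + 90 = -1390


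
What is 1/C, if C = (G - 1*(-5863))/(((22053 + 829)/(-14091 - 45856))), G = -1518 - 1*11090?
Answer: 22882/404342515 ≈ 5.6591e-5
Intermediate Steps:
G = -12608 (G = -1518 - 11090 = -12608)
C = 404342515/22882 (C = (-12608 - 1*(-5863))/(((22053 + 829)/(-14091 - 45856))) = (-12608 + 5863)/((22882/(-59947))) = -6745/(22882*(-1/59947)) = -6745/(-22882/59947) = -6745*(-59947/22882) = 404342515/22882 ≈ 17671.)
1/C = 1/(404342515/22882) = 22882/404342515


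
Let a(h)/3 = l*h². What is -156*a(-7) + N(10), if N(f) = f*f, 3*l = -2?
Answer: 15388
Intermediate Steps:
l = -⅔ (l = (⅓)*(-2) = -⅔ ≈ -0.66667)
N(f) = f²
a(h) = -2*h² (a(h) = 3*(-2*h²/3) = -2*h²)
-156*a(-7) + N(10) = -(-312)*(-7)² + 10² = -(-312)*49 + 100 = -156*(-98) + 100 = 15288 + 100 = 15388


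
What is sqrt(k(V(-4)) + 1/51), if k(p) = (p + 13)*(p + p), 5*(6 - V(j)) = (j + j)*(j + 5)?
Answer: sqrt(20361903)/255 ≈ 17.696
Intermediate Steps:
V(j) = 6 - 2*j*(5 + j)/5 (V(j) = 6 - (j + j)*(j + 5)/5 = 6 - 2*j*(5 + j)/5)
k(p) = 2*p*(13 + p) (k(p) = (13 + p)*(2*p) = 2*p*(13 + p))
sqrt(k(V(-4)) + 1/51) = sqrt(2*(6 - 2*(-4) - 2/5*(-4)**2)*(13 + (6 - 2*(-4) - 2/5*(-4)**2)) + 1/51) = sqrt(2*(6 + 8 - 2/5*16)*(13 + (6 + 8 - 2/5*16)) + 1/51) = sqrt(2*(6 + 8 - 32/5)*(13 + (6 + 8 - 32/5)) + 1/51) = sqrt(2*(38/5)*(13 + 38/5) + 1/51) = sqrt(2*(38/5)*(103/5) + 1/51) = sqrt(7828/25 + 1/51) = sqrt(399253/1275) = sqrt(20361903)/255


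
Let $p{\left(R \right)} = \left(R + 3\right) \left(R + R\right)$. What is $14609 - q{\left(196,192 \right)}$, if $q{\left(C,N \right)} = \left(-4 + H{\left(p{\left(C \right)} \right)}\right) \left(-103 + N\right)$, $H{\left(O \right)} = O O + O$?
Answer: $-541594005443$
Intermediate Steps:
$p{\left(R \right)} = 2 R \left(3 + R\right)$ ($p{\left(R \right)} = \left(3 + R\right) 2 R = 2 R \left(3 + R\right)$)
$H{\left(O \right)} = O + O^{2}$ ($H{\left(O \right)} = O^{2} + O = O + O^{2}$)
$q{\left(C,N \right)} = \left(-103 + N\right) \left(-4 + 2 C \left(1 + 2 C \left(3 + C\right)\right) \left(3 + C\right)\right)$ ($q{\left(C,N \right)} = \left(-4 + 2 C \left(3 + C\right) \left(1 + 2 C \left(3 + C\right)\right)\right) \left(-103 + N\right) = \left(-4 + 2 C \left(1 + 2 C \left(3 + C\right)\right) \left(3 + C\right)\right) \left(-103 + N\right) = \left(-103 + N\right) \left(-4 + 2 C \left(1 + 2 C \left(3 + C\right)\right) \left(3 + C\right)\right)$)
$14609 - q{\left(196,192 \right)} = 14609 - \left(412 - 768 - 40376 \left(1 + 2 \cdot 196 \left(3 + 196\right)\right) \left(3 + 196\right) + 2 \cdot 196 \cdot 192 \left(1 + 2 \cdot 196 \left(3 + 196\right)\right) \left(3 + 196\right)\right) = 14609 - \left(412 - 768 - 40376 \left(1 + 2 \cdot 196 \cdot 199\right) 199 + 2 \cdot 196 \cdot 192 \left(1 + 2 \cdot 196 \cdot 199\right) 199\right) = 14609 - \left(412 - 768 - 40376 \left(1 + 78008\right) 199 + 2 \cdot 196 \cdot 192 \left(1 + 78008\right) 199\right) = 14609 - \left(412 - 768 - 40376 \cdot 78009 \cdot 199 + 2 \cdot 196 \cdot 192 \cdot 78009 \cdot 199\right) = 14609 - \left(412 - 768 - 626788585416 + 1168382605824\right) = 14609 - 541594020052 = -541594005443$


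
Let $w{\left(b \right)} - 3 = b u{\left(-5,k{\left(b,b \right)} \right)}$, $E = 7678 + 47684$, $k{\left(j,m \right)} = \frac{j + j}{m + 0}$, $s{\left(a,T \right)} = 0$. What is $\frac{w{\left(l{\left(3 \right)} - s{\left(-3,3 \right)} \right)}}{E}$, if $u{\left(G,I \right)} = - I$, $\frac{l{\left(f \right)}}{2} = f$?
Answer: $- \frac{3}{18454} \approx -0.00016257$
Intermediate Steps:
$l{\left(f \right)} = 2 f$
$k{\left(j,m \right)} = \frac{2 j}{m}$
$E = 55362$
$w{\left(b \right)} = 3 - 2 b$ ($w{\left(b \right)} = 3 + b \left(- \frac{2 b}{b}\right) = 3 + b \left(\left(-1\right) 2\right) = 3 + b \left(-2\right) = 3 - 2 b$)
$\frac{w{\left(l{\left(3 \right)} - s{\left(-3,3 \right)} \right)}}{E} = \frac{3 - 2 \left(2 \cdot 3 - 0\right)}{55362} = \left(3 - 2 \left(6 + 0\right)\right) \frac{1}{55362} = \left(3 - 12\right) \frac{1}{55362} = \left(-9\right) \frac{1}{55362} = - \frac{3}{18454}$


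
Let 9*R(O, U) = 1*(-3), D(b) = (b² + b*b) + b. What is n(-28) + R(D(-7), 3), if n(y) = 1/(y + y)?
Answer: -59/168 ≈ -0.35119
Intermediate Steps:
D(b) = b + 2*b² (D(b) = (b² + b²) + b = 2*b² + b = b + 2*b²)
n(y) = 1/(2*y)
R(O, U) = -⅓ (R(O, U) = (1*(-3))/9 = (⅑)*(-3) = -⅓)
n(-28) + R(D(-7), 3) = (½)/(-28) - ⅓ = (½)*(-1/28) - ⅓ = -1/56 - ⅓ = -59/168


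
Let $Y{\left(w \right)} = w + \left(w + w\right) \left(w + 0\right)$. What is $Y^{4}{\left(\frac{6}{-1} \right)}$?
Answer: $18974736$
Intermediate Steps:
$Y{\left(w \right)} = w + 2 w^{2}$ ($Y{\left(w \right)} = w + 2 w w = w + 2 w^{2}$)
$Y^{4}{\left(\frac{6}{-1} \right)} = \left(\frac{6}{-1} \left(1 + 2 \frac{6}{-1}\right)\right)^{4} = \left(6 \left(-1\right) \left(1 + 2 \cdot 6 \left(-1\right)\right)\right)^{4} = \left(- 6 \left(1 + 2 \left(-6\right)\right)\right)^{4} = \left(- 6 \left(1 - 12\right)\right)^{4} = \left(\left(-6\right) \left(-11\right)\right)^{4} = 66^{4} = 18974736$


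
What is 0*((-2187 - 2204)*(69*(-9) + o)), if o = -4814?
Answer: 0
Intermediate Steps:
0*((-2187 - 2204)*(69*(-9) + o)) = 0*((-2187 - 2204)*(69*(-9) - 4814)) = 0*(-4391*(-621 - 4814)) = 0*(-4391*(-5435)) = 0*23865085 = 0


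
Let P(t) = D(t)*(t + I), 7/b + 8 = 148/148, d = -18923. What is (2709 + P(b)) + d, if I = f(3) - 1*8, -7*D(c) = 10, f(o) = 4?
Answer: -113448/7 ≈ -16207.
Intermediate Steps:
b = -1 (b = 7/(-8 + 148/148) = 7/(-8 + 148*(1/148)) = 7/(-8 + 1) = 7/(-7) = 7*(-⅐) = -1)
D(c) = -10/7 (D(c) = -⅐*10 = -10/7)
I = -4 (I = 4 - 1*8 = 4 - 8 = -4)
P(t) = 40/7 - 10*t/7 (P(t) = -10*(t - 4)/7 = -10*(-4 + t)/7 = 40/7 - 10*t/7)
(2709 + P(b)) + d = (2709 + (40/7 - 10/7*(-1))) - 18923 = (2709 + (40/7 + 10/7)) - 18923 = (2709 + 50/7) - 18923 = 19013/7 - 18923 = -113448/7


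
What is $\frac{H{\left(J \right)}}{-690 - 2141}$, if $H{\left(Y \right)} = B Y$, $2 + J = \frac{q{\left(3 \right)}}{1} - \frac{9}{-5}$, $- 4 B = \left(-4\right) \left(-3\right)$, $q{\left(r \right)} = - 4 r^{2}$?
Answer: $- \frac{543}{14155} \approx -0.038361$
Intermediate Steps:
$B = -3$ ($B = - \frac{\left(-4\right) \left(-3\right)}{4} = \left(- \frac{1}{4}\right) 12 = -3$)
$J = - \frac{181}{5}$ ($J = -2 + \left(\frac{\left(-4\right) 3^{2}}{1} - \frac{9}{-5}\right) = -2 + \left(\left(-4\right) 9 \cdot 1 - - \frac{9}{5}\right) = -2 + \left(\left(-36\right) 1 + \frac{9}{5}\right) = -2 + \left(-36 + \frac{9}{5}\right) = -2 - \frac{171}{5} = - \frac{181}{5} \approx -36.2$)
$H{\left(Y \right)} = - 3 Y$
$\frac{H{\left(J \right)}}{-690 - 2141} = \frac{\left(-3\right) \left(- \frac{181}{5}\right)}{-690 - 2141} = \frac{543}{5 \left(-2831\right)} = \frac{543}{5} \left(- \frac{1}{2831}\right) = - \frac{543}{14155}$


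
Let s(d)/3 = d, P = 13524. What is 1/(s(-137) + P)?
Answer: 1/13113 ≈ 7.6260e-5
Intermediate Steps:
s(d) = 3*d
1/(s(-137) + P) = 1/(3*(-137) + 13524) = 1/(-411 + 13524) = 1/13113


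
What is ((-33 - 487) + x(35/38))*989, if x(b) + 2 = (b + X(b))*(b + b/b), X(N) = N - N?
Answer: -742949657/1444 ≈ -5.1451e+5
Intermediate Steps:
X(N) = 0
x(b) = -2 + b*(1 + b) (x(b) = -2 + (b + 0)*(b + b/b) = -2 + b*(b + 1) = -2 + b*(1 + b))
((-33 - 487) + x(35/38))*989 = ((-33 - 487) + (-2 + 35/38 + (35/38)**2))*989 = (-520 + (-2 + 35*(1/38) + (35*(1/38))**2))*989 = (-520 + (-2 + 35/38 + (35/38)**2))*989 = (-520 + (-2 + 35/38 + 1225/1444))*989 = (-520 - 333/1444)*989 = -751213/1444*989 = -742949657/1444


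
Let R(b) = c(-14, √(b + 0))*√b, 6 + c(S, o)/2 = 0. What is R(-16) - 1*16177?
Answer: -16177 - 48*I ≈ -16177.0 - 48.0*I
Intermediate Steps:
c(S, o) = -12 (c(S, o) = -12 + 2*0 = -12 + 0 = -12)
R(b) = -12*√b
R(-16) - 1*16177 = -48*I - 1*16177 = -48*I - 16177 = -16177 - 48*I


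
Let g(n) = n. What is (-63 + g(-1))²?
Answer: 4096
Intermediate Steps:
(-63 + g(-1))² = (-63 - 1)² = (-64)² = 4096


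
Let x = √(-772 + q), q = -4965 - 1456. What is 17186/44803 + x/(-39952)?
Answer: 17186/44803 - I*√7193/39952 ≈ 0.38359 - 0.0021228*I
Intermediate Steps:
q = -6421
x = I*√7193 (x = √(-772 - 6421) = √(-7193) = I*√7193 ≈ 84.812*I)
17186/44803 + x/(-39952) = 17186/44803 + (I*√7193)/(-39952) = 17186*(1/44803) + (I*√7193)*(-1/39952) = 17186/44803 - I*√7193/39952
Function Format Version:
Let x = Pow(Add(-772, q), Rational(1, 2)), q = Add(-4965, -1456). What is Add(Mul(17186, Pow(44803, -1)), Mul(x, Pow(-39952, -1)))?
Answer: Add(Rational(17186, 44803), Mul(Rational(-1, 39952), I, Pow(7193, Rational(1, 2)))) ≈ Add(0.38359, Mul(-0.0021228, I))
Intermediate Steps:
q = -6421
x = Mul(I, Pow(7193, Rational(1, 2))) (x = Pow(Add(-772, -6421), Rational(1, 2)) = Pow(-7193, Rational(1, 2)) = Mul(I, Pow(7193, Rational(1, 2))) ≈ Mul(84.812, I))
Add(Mul(17186, Pow(44803, -1)), Mul(x, Pow(-39952, -1))) = Add(Mul(17186, Pow(44803, -1)), Mul(Mul(I, Pow(7193, Rational(1, 2))), Pow(-39952, -1))) = Add(Mul(17186, Rational(1, 44803)), Mul(Mul(I, Pow(7193, Rational(1, 2))), Rational(-1, 39952))) = Add(Rational(17186, 44803), Mul(Rational(-1, 39952), I, Pow(7193, Rational(1, 2))))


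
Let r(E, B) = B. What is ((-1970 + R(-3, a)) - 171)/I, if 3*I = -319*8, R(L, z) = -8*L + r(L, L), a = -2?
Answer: 795/319 ≈ 2.4922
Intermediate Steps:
R(L, z) = -7*L (R(L, z) = -8*L + L = -7*L)
I = -2552/3 (I = (-319*8)/3 = (⅓)*(-2552) = -2552/3 ≈ -850.67)
((-1970 + R(-3, a)) - 171)/I = ((-1970 - 7*(-3)) - 171)/(-2552/3) = ((-1970 + 21) - 171)*(-3/2552) = (-1949 - 171)*(-3/2552) = -2120*(-3/2552) = 795/319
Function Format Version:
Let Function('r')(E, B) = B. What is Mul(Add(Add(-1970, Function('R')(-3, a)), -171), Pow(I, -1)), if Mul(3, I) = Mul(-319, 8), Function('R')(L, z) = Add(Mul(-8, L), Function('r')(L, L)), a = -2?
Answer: Rational(795, 319) ≈ 2.4922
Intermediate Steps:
Function('R')(L, z) = Mul(-7, L) (Function('R')(L, z) = Add(Mul(-8, L), L) = Mul(-7, L))
I = Rational(-2552, 3) (I = Mul(Rational(1, 3), Mul(-319, 8)) = Mul(Rational(1, 3), -2552) = Rational(-2552, 3) ≈ -850.67)
Mul(Add(Add(-1970, Function('R')(-3, a)), -171), Pow(I, -1)) = Mul(Add(Add(-1970, Mul(-7, -3)), -171), Pow(Rational(-2552, 3), -1)) = Mul(Add(Add(-1970, 21), -171), Rational(-3, 2552)) = Mul(Add(-1949, -171), Rational(-3, 2552)) = Mul(-2120, Rational(-3, 2552)) = Rational(795, 319)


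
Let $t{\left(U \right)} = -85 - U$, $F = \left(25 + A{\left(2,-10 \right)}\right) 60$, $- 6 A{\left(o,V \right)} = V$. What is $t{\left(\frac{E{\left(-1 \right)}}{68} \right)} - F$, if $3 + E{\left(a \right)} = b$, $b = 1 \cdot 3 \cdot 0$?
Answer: $- \frac{114577}{68} \approx -1685.0$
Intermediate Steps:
$b = 0$ ($b = 3 \cdot 0 = 0$)
$E{\left(a \right)} = -3$ ($E{\left(a \right)} = -3 + 0 = -3$)
$A{\left(o,V \right)} = - \frac{V}{6}$
$F = 1600$ ($F = \left(25 - - \frac{5}{3}\right) 60 = \left(25 + \frac{5}{3}\right) 60 = \frac{80}{3} \cdot 60 = 1600$)
$t{\left(\frac{E{\left(-1 \right)}}{68} \right)} - F = \left(-85 - - \frac{3}{68}\right) - 1600 = \left(-85 + \frac{3}{68}\right) - 1600 = - \frac{5777}{68} - 1600 = - \frac{114577}{68}$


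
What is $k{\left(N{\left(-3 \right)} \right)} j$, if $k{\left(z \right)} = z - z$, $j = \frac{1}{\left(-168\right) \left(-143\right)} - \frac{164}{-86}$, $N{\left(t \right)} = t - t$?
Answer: $0$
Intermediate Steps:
$N{\left(t \right)} = 0$
$j = \frac{1970011}{1033032}$ ($j = \left(- \frac{1}{168}\right) \left(- \frac{1}{143}\right) - - \frac{82}{43} = \frac{1}{24024} + \frac{82}{43} = \frac{1970011}{1033032} \approx 1.907$)
$k{\left(z \right)} = 0$
$k{\left(N{\left(-3 \right)} \right)} j = 0 \cdot \frac{1970011}{1033032} = 0$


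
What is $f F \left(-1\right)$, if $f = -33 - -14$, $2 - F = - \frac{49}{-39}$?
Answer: $\frac{551}{39} \approx 14.128$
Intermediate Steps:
$F = \frac{29}{39}$ ($F = 2 - - \frac{49}{-39} = 2 - \left(-49\right) \left(- \frac{1}{39}\right) = 2 - \frac{49}{39} = \frac{29}{39} \approx 0.74359$)
$f = -19$ ($f = -33 + 14 = -19$)
$f F \left(-1\right) = \left(-19\right) \frac{29}{39} \left(-1\right) = \left(- \frac{551}{39}\right) \left(-1\right) = \frac{551}{39}$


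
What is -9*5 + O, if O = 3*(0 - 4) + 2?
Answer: -55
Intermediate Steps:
O = -10 (O = 3*(-4) + 2 = -12 + 2 = -10)
-9*5 + O = -9*5 - 10 = -45 - 10 = -55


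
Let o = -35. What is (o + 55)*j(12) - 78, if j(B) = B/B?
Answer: -58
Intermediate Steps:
j(B) = 1
(o + 55)*j(12) - 78 = (-35 + 55)*1 - 78 = 20*1 - 78 = 20 - 78 = -58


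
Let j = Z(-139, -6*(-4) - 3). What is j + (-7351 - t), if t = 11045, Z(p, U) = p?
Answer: -18535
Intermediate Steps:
j = -139
j + (-7351 - t) = -139 + (-7351 - 1*11045) = -139 + (-7351 - 11045) = -139 - 18396 = -18535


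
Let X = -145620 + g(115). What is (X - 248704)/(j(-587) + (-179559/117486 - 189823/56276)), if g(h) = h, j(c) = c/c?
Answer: 144798268599468/1433042507 ≈ 1.0104e+5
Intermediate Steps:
j(c) = 1
X = -145505 (X = -145620 + 115 = -145505)
(X - 248704)/(j(-587) + (-179559/117486 - 189823/56276)) = (-145505 - 248704)/(1 + (-179559/117486 - 189823/56276)) = -394209/(1 + (-179559*1/117486 - 189823*1/56276)) = -394209/(1 + (-19951/13054 - 189823/56276)) = -394209/(1 - 1800355959/367313452) = -394209/(-1433042507/367313452) = -394209*(-367313452/1433042507) = 144798268599468/1433042507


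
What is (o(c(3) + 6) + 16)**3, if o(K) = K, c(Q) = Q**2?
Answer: 29791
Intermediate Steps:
(o(c(3) + 6) + 16)**3 = ((3**2 + 6) + 16)**3 = ((9 + 6) + 16)**3 = (15 + 16)**3 = 31**3 = 29791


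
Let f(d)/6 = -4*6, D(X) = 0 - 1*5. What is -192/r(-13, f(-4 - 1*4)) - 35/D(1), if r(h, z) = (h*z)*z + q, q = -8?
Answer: 235903/33697 ≈ 7.0007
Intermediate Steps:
D(X) = -5 (D(X) = 0 - 5 = -5)
f(d) = -144 (f(d) = 6*(-4*6) = 6*(-24) = -144)
r(h, z) = -8 + h*z² (r(h, z) = (h*z)*z - 8 = h*z² - 8 = -8 + h*z²)
-192/r(-13, f(-4 - 1*4)) - 35/D(1) = -192/(-8 - 13*(-144)²) - 35/(-5) = -192/(-8 - 13*20736) - 35*(-⅕) = -192/(-8 - 269568) + 7 = -192/(-269576) + 7 = -192*(-1/269576) + 7 = 24/33697 + 7 = 235903/33697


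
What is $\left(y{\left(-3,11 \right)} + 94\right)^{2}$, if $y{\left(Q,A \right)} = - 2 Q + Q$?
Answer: $9409$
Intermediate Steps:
$y{\left(Q,A \right)} = - Q$
$\left(y{\left(-3,11 \right)} + 94\right)^{2} = \left(\left(-1\right) \left(-3\right) + 94\right)^{2} = \left(3 + 94\right)^{2} = 97^{2} = 9409$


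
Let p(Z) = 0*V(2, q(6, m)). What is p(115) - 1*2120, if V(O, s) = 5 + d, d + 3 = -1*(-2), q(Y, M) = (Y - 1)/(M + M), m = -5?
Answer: -2120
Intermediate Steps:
q(Y, M) = (-1 + Y)/(2*M) (q(Y, M) = (-1 + Y)/((2*M)) = (-1 + Y)*(1/(2*M)) = (-1 + Y)/(2*M))
d = -1 (d = -3 - 1*(-2) = -3 + 2 = -1)
V(O, s) = 4 (V(O, s) = 5 - 1 = 4)
p(Z) = 0 (p(Z) = 0*4 = 0)
p(115) - 1*2120 = 0 - 1*2120 = 0 - 2120 = -2120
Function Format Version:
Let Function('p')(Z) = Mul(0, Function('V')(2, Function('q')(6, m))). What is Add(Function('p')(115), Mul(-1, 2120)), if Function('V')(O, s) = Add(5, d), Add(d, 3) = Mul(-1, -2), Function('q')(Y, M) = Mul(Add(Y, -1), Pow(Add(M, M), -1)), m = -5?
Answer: -2120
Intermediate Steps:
Function('q')(Y, M) = Mul(Rational(1, 2), Pow(M, -1), Add(-1, Y)) (Function('q')(Y, M) = Mul(Add(-1, Y), Pow(Mul(2, M), -1)) = Mul(Add(-1, Y), Mul(Rational(1, 2), Pow(M, -1))) = Mul(Rational(1, 2), Pow(M, -1), Add(-1, Y)))
d = -1 (d = Add(-3, Mul(-1, -2)) = Add(-3, 2) = -1)
Function('V')(O, s) = 4 (Function('V')(O, s) = Add(5, -1) = 4)
Function('p')(Z) = 0 (Function('p')(Z) = Mul(0, 4) = 0)
Add(Function('p')(115), Mul(-1, 2120)) = Add(0, Mul(-1, 2120)) = Add(0, -2120) = -2120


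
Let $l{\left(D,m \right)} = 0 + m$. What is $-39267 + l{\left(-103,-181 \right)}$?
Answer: $-39448$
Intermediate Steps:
$l{\left(D,m \right)} = m$
$-39267 + l{\left(-103,-181 \right)} = -39267 - 181 = -39448$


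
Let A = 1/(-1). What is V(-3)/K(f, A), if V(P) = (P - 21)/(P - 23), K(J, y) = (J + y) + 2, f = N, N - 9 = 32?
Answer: 2/91 ≈ 0.021978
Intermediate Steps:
A = -1
N = 41 (N = 9 + 32 = 41)
f = 41
K(J, y) = 2 + J + y
V(P) = (-21 + P)/(-23 + P)
V(-3)/K(f, A) = ((-21 - 3)/(-23 - 3))/(2 + 41 - 1) = (-24/(-26))/42 = -1/26*(-24)*(1/42) = (12/13)*(1/42) = 2/91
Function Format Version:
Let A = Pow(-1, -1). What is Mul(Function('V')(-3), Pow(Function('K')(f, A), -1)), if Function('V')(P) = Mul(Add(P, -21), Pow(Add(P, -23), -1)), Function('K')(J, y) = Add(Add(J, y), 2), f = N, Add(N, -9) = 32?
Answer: Rational(2, 91) ≈ 0.021978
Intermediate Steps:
A = -1
N = 41 (N = Add(9, 32) = 41)
f = 41
Function('K')(J, y) = Add(2, J, y)
Function('V')(P) = Mul(Pow(Add(-23, P), -1), Add(-21, P)) (Function('V')(P) = Mul(Add(-21, P), Pow(Add(-23, P), -1)) = Mul(Pow(Add(-23, P), -1), Add(-21, P)))
Mul(Function('V')(-3), Pow(Function('K')(f, A), -1)) = Mul(Mul(Pow(Add(-23, -3), -1), Add(-21, -3)), Pow(Add(2, 41, -1), -1)) = Mul(Mul(Pow(-26, -1), -24), Pow(42, -1)) = Mul(Mul(Rational(-1, 26), -24), Rational(1, 42)) = Mul(Rational(12, 13), Rational(1, 42)) = Rational(2, 91)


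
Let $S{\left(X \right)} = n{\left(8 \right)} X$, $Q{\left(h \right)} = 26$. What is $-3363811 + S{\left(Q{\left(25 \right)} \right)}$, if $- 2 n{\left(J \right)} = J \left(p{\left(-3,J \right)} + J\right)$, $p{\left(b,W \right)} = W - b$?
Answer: $-3365787$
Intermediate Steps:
$n{\left(J \right)} = - \frac{J \left(3 + 2 J\right)}{2}$ ($n{\left(J \right)} = - \frac{J \left(\left(J - -3\right) + J\right)}{2} = - \frac{J \left(\left(J + 3\right) + J\right)}{2} = - \frac{J \left(\left(3 + J\right) + J\right)}{2} = - \frac{J \left(3 + 2 J\right)}{2}$)
$S{\left(X \right)} = - 76 X$ ($S{\left(X \right)} = \left(- \frac{1}{2}\right) 8 \left(3 + 2 \cdot 8\right) X = \left(- \frac{1}{2}\right) 8 \left(3 + 16\right) X = \left(- \frac{1}{2}\right) 8 \cdot 19 X = - 76 X$)
$-3363811 + S{\left(Q{\left(25 \right)} \right)} = -3363811 - 1976 = -3365787$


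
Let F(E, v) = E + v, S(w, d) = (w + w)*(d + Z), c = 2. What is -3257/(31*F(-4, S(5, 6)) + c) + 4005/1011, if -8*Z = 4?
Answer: 1015696/533471 ≈ 1.9039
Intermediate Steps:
Z = -1/2 (Z = -1/8*4 = -1/2 ≈ -0.50000)
S(w, d) = 2*w*(-1/2 + d) (S(w, d) = (w + w)*(d - 1/2) = (2*w)*(-1/2 + d) = 2*w*(-1/2 + d))
-3257/(31*F(-4, S(5, 6)) + c) + 4005/1011 = -3257/(31*(-4 + 5*(-1 + 2*6)) + 2) + 4005/1011 = -3257/(31*(-4 + 5*(-1 + 12)) + 2) + 4005*(1/1011) = -3257/(31*(-4 + 5*11) + 2) + 1335/337 = -3257/(31*(-4 + 55) + 2) + 1335/337 = -3257/(31*51 + 2) + 1335/337 = -3257/(1581 + 2) + 1335/337 = -3257/1583 + 1335/337 = 1015696/533471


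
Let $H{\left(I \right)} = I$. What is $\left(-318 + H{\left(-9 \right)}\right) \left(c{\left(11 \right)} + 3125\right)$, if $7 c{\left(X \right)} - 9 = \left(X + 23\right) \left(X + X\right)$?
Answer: $- \frac{7400664}{7} \approx -1.0572 \cdot 10^{6}$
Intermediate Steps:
$c{\left(X \right)} = \frac{9}{7} + \frac{2 X \left(23 + X\right)}{7}$ ($c{\left(X \right)} = \frac{9}{7} + \frac{\left(X + 23\right) \left(X + X\right)}{7} = \frac{9}{7} + \frac{\left(23 + X\right) 2 X}{7} = \frac{9}{7} + \frac{2 X \left(23 + X\right)}{7}$)
$\left(-318 + H{\left(-9 \right)}\right) \left(c{\left(11 \right)} + 3125\right) = \left(-318 - 9\right) \left(\left(\frac{9}{7} + \frac{2 \cdot 11^{2}}{7} + \frac{46}{7} \cdot 11\right) + 3125\right) = - 327 \left(\left(\frac{9}{7} + \frac{2}{7} \cdot 121 + \frac{506}{7}\right) + 3125\right) = - 327 \left(\left(\frac{9}{7} + \frac{242}{7} + \frac{506}{7}\right) + 3125\right) = - 327 \left(\frac{757}{7} + 3125\right) = \left(-327\right) \frac{22632}{7} = - \frac{7400664}{7}$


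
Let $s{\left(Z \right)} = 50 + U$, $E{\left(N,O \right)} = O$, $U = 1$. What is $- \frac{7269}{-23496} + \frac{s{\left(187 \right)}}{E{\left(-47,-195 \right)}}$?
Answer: $\frac{24351}{509080} \approx 0.047833$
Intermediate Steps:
$s{\left(Z \right)} = 51$ ($s{\left(Z \right)} = 50 + 1 = 51$)
$- \frac{7269}{-23496} + \frac{s{\left(187 \right)}}{E{\left(-47,-195 \right)}} = - \frac{7269}{-23496} + \frac{51}{-195} = \left(-7269\right) \left(- \frac{1}{23496}\right) + 51 \left(- \frac{1}{195}\right) = \frac{2423}{7832} - \frac{17}{65} = \frac{24351}{509080}$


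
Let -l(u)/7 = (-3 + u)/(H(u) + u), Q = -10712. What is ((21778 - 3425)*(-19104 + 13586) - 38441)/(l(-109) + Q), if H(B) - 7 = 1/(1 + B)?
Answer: 1116135520015/118098776 ≈ 9450.9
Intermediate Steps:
H(B) = 7 + 1/(1 + B)
l(u) = -7*(-3 + u)/(u + (8 + 7*u)/(1 + u)) (l(u) = -7*(-3 + u)/((8 + 7*u)/(1 + u) + u) = -7*(-3 + u)/(u + (8 + 7*u)/(1 + u)))
((21778 - 3425)*(-19104 + 13586) - 38441)/(l(-109) + Q) = ((21778 - 3425)*(-19104 + 13586) - 38441)/(7*(3 - 1*(-109)**2 + 2*(-109))/(8 + (-109)**2 + 8*(-109)) - 10712) = (18353*(-5518) - 38441)/(7*(3 - 1*11881 - 218)/(8 + 11881 - 872) - 10712) = (-101271854 - 38441)/(7*(3 - 11881 - 218)/11017 - 10712) = -101310295/(7*(1/11017)*(-12096) - 10712) = -101310295/(-84672/11017 - 10712) = -101310295/(-118098776/11017) = -101310295*(-11017/118098776) = 1116135520015/118098776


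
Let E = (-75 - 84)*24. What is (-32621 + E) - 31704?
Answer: -68141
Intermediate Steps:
E = -3816 (E = -159*24 = -3816)
(-32621 + E) - 31704 = (-32621 - 3816) - 31704 = -36437 - 31704 = -68141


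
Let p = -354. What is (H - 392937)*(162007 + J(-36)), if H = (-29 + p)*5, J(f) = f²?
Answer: -64480516156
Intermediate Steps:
H = -1915 (H = (-29 - 354)*5 = -383*5 = -1915)
(H - 392937)*(162007 + J(-36)) = (-1915 - 392937)*(162007 + (-36)²) = -394852*(162007 + 1296) = -394852*163303 = -64480516156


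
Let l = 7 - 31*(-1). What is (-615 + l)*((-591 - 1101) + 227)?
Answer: 845305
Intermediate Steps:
l = 38 (l = 7 + 31 = 38)
(-615 + l)*((-591 - 1101) + 227) = (-615 + 38)*((-591 - 1101) + 227) = -577*(-1692 + 227) = -577*(-1465) = 845305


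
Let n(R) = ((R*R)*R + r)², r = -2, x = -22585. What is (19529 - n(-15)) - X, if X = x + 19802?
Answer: -11381817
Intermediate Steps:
X = -2783 (X = -22585 + 19802 = -2783)
n(R) = (-2 + R³)² (n(R) = ((R*R)*R - 2)² = (R²*R - 2)² = (R³ - 2)² = (-2 + R³)²)
(19529 - n(-15)) - X = (19529 - (-2 + (-15)³)²) - 1*(-2783) = (19529 - (-2 - 3375)²) + 2783 = (19529 - 1*(-3377)²) + 2783 = (19529 - 1*11404129) + 2783 = (19529 - 11404129) + 2783 = -11384600 + 2783 = -11381817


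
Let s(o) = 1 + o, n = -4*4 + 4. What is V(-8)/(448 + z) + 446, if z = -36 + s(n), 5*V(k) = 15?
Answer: 178849/401 ≈ 446.01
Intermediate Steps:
V(k) = 3 (V(k) = (⅕)*15 = 3)
n = -12 (n = -16 + 4 = -12)
z = -47 (z = -36 + (1 - 12) = -36 - 11 = -47)
V(-8)/(448 + z) + 446 = 3/(448 - 47) + 446 = 3/401 + 446 = 178849/401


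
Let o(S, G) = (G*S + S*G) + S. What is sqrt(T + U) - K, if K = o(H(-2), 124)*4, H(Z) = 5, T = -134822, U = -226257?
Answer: -4980 + I*sqrt(361079) ≈ -4980.0 + 600.9*I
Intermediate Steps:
o(S, G) = S + 2*G*S (o(S, G) = (G*S + G*S) + S = 2*G*S + S = S + 2*G*S)
K = 4980 (K = (5*(1 + 2*124))*4 = (5*(1 + 248))*4 = (5*249)*4 = 1245*4 = 4980)
sqrt(T + U) - K = sqrt(-134822 - 226257) - 1*4980 = sqrt(-361079) - 4980 = I*sqrt(361079) - 4980 = -4980 + I*sqrt(361079)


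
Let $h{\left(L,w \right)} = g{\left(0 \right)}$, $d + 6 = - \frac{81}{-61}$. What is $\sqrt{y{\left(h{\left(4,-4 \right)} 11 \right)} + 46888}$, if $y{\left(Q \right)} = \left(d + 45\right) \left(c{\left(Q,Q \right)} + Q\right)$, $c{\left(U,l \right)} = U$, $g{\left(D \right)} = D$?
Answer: $2 \sqrt{11722} \approx 216.54$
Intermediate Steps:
$d = - \frac{285}{61}$ ($d = -6 - \frac{81}{-61} = -6 - - \frac{81}{61} = -6 + \frac{81}{61} = - \frac{285}{61} \approx -4.6721$)
$h{\left(L,w \right)} = 0$
$y{\left(Q \right)} = \frac{4920 Q}{61}$ ($y{\left(Q \right)} = \left(- \frac{285}{61} + 45\right) \left(Q + Q\right) = \frac{2460 \cdot 2 Q}{61} = \frac{4920 Q}{61}$)
$\sqrt{y{\left(h{\left(4,-4 \right)} 11 \right)} + 46888} = \sqrt{\frac{4920 \cdot 0 \cdot 11}{61} + 46888} = \sqrt{\frac{4920}{61} \cdot 0 + 46888} = \sqrt{0 + 46888} = \sqrt{46888} = 2 \sqrt{11722}$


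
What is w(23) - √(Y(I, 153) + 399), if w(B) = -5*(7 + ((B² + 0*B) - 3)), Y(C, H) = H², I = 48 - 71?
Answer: -2665 - 16*√93 ≈ -2819.3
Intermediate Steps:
I = -23
w(B) = -20 - 5*B² (w(B) = -5*(7 + ((B² + 0) - 3)) = -5*(7 + (B² - 3)) = -5*(7 + (-3 + B²)) = -5*(4 + B²) = -20 - 5*B²)
w(23) - √(Y(I, 153) + 399) = (-20 - 5*23²) - √(153² + 399) = (-20 - 5*529) - √(23409 + 399) = (-20 - 2645) - √23808 = -2665 - 16*√93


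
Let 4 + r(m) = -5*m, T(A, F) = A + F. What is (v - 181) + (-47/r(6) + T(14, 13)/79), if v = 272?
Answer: 249057/2686 ≈ 92.724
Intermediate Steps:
r(m) = -4 - 5*m
(v - 181) + (-47/r(6) + T(14, 13)/79) = (272 - 181) + (-47/(-4 - 5*6) + (14 + 13)/79) = 91 + (-47/(-4 - 30) + 27*(1/79)) = 91 + (-47/(-34) + 27/79) = 91 + (-47*(-1/34) + 27/79) = 91 + (47/34 + 27/79) = 91 + 4631/2686 = 249057/2686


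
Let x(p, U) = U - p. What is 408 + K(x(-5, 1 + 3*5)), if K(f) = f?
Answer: 429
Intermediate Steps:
408 + K(x(-5, 1 + 3*5)) = 408 + ((1 + 3*5) - 1*(-5)) = 408 + ((1 + 15) + 5) = 408 + (16 + 5) = 408 + 21 = 429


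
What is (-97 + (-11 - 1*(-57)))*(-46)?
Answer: 2346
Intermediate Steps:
(-97 + (-11 - 1*(-57)))*(-46) = (-97 + (-11 + 57))*(-46) = (-97 + 46)*(-46) = -51*(-46) = 2346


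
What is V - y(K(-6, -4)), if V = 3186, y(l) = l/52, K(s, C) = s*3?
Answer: 82845/26 ≈ 3186.3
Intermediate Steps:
K(s, C) = 3*s
y(l) = l/52 (y(l) = l*(1/52) = l/52)
V - y(K(-6, -4)) = 3186 - 3*(-6)/52 = 3186 - (-18)/52 = 3186 - 1*(-9/26) = 3186 + 9/26 = 82845/26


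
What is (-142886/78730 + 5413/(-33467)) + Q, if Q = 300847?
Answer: 396341794335759/1317428455 ≈ 3.0085e+5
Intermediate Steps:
(-142886/78730 + 5413/(-33467)) + Q = (-142886/78730 + 5413/(-33467)) + 300847 = (-142886*1/78730 + 5413*(-1/33467)) + 300847 = (-71443/39365 - 5413/33467) + 300847 = -2604065626/1317428455 + 300847 = 396341794335759/1317428455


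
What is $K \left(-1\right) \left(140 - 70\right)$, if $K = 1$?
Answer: $-70$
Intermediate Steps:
$K \left(-1\right) \left(140 - 70\right) = 1 \left(-1\right) \left(140 - 70\right) = \left(-1\right) 70 = -70$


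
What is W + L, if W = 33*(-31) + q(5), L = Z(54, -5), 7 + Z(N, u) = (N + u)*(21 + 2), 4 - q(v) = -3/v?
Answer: 508/5 ≈ 101.60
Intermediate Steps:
q(v) = 4 + 3/v (q(v) = 4 - (-3)/v = 4 + 3/v)
Z(N, u) = -7 + 23*N + 23*u (Z(N, u) = -7 + (N + u)*(21 + 2) = -7 + (N + u)*23 = -7 + (23*N + 23*u) = -7 + 23*N + 23*u)
L = 1120 (L = -7 + 23*54 + 23*(-5) = -7 + 1242 - 115 = 1120)
W = -5092/5 (W = 33*(-31) + (4 + 3/5) = -1023 + (4 + 3*(⅕)) = -1023 + (4 + ⅗) = -1023 + 23/5 = -5092/5 ≈ -1018.4)
W + L = -5092/5 + 1120 = 508/5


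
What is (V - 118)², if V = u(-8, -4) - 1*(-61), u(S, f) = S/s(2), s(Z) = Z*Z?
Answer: 3481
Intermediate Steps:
s(Z) = Z²
u(S, f) = S/4 (u(S, f) = S/(2²) = S/4)
V = 59 (V = (¼)*(-8) - 1*(-61) = -2 + 61 = 59)
(V - 118)² = (59 - 118)² = (-59)² = 3481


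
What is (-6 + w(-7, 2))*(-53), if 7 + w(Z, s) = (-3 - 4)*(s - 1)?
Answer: 1060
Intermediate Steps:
w(Z, s) = -7*s (w(Z, s) = -7 + (-3 - 4)*(s - 1) = -7 - 7*(-1 + s) = -7 + (7 - 7*s) = -7*s)
(-6 + w(-7, 2))*(-53) = (-6 - 7*2)*(-53) = (-6 - 14)*(-53) = -20*(-53) = 1060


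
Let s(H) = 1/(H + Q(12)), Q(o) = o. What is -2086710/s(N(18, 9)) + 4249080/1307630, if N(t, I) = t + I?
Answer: -10641713504562/130763 ≈ -8.1382e+7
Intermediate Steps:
N(t, I) = I + t
s(H) = 1/(12 + H) (s(H) = 1/(H + 12) = 1/(12 + H))
-2086710/s(N(18, 9)) + 4249080/1307630 = -2086710/(1/(12 + (9 + 18))) + 4249080/1307630 = -2086710/(1/(12 + 27)) + 4249080*(1/1307630) = -2086710/(1/39) + 424908/130763 = -2086710/1/39 + 424908/130763 = -2086710*39 + 424908/130763 = -81381690 + 424908/130763 = -10641713504562/130763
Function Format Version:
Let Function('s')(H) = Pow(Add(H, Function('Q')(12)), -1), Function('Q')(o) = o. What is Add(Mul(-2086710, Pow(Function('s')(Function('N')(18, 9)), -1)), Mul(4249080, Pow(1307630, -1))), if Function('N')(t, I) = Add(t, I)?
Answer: Rational(-10641713504562, 130763) ≈ -8.1382e+7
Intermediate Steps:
Function('N')(t, I) = Add(I, t)
Function('s')(H) = Pow(Add(12, H), -1) (Function('s')(H) = Pow(Add(H, 12), -1) = Pow(Add(12, H), -1))
Add(Mul(-2086710, Pow(Function('s')(Function('N')(18, 9)), -1)), Mul(4249080, Pow(1307630, -1))) = Add(Mul(-2086710, Pow(Pow(Add(12, Add(9, 18)), -1), -1)), Mul(4249080, Pow(1307630, -1))) = Add(Mul(-2086710, Pow(Pow(Add(12, 27), -1), -1)), Mul(4249080, Rational(1, 1307630))) = Add(Mul(-2086710, Pow(Pow(39, -1), -1)), Rational(424908, 130763)) = Add(Mul(-2086710, Pow(Rational(1, 39), -1)), Rational(424908, 130763)) = Add(Mul(-2086710, 39), Rational(424908, 130763)) = Add(-81381690, Rational(424908, 130763)) = Rational(-10641713504562, 130763)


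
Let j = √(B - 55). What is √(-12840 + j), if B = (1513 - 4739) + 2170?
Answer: √(-12840 + I*√1111) ≈ 0.1471 + 113.31*I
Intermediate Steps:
B = -1056 (B = -3226 + 2170 = -1056)
j = I*√1111 (j = √(-1056 - 55) = √(-1111) = I*√1111 ≈ 33.332*I)
√(-12840 + j) = √(-12840 + I*√1111)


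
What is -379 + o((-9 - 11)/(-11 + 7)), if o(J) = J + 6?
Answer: -368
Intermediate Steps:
o(J) = 6 + J
-379 + o((-9 - 11)/(-11 + 7)) = -379 + (6 + (-9 - 11)/(-11 + 7)) = -379 + (6 - 20/(-4)) = -379 + (6 - 20*(-1/4)) = -379 + (6 + 5) = -379 + 11 = -368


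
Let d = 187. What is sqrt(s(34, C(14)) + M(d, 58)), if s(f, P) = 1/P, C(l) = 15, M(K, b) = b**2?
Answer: sqrt(756915)/15 ≈ 58.001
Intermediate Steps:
sqrt(s(34, C(14)) + M(d, 58)) = sqrt(1/15 + 58**2) = sqrt(1/15 + 3364) = sqrt(50461/15) = sqrt(756915)/15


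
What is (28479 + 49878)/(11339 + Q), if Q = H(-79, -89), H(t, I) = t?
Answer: 78357/11260 ≈ 6.9589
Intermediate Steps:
Q = -79
(28479 + 49878)/(11339 + Q) = (28479 + 49878)/(11339 - 79) = 78357/11260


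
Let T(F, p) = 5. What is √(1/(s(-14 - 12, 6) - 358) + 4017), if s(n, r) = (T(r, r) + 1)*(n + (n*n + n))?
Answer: √46054892318/3386 ≈ 63.380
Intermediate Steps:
s(n, r) = 6*n² + 12*n (s(n, r) = (5 + 1)*(n + (n*n + n)) = 6*(n + (n² + n)) = 6*(n + (n + n²)) = 6*(n² + 2*n) = 6*n² + 12*n)
√(1/(s(-14 - 12, 6) - 358) + 4017) = √(1/(6*(-14 - 12)*(2 + (-14 - 12)) - 358) + 4017) = √(1/(6*(-26)*(2 - 26) - 358) + 4017) = √(1/(6*(-26)*(-24) - 358) + 4017) = √(1/(3744 - 358) + 4017) = √(1/3386 + 4017) = √(13601563/3386) = √46054892318/3386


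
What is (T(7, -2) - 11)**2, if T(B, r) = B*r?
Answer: 625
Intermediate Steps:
(T(7, -2) - 11)**2 = (7*(-2) - 11)**2 = (-14 - 11)**2 = (-25)**2 = 625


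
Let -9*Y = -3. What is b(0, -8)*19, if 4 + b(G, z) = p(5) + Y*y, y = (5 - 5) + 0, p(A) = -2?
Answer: -114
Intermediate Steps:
Y = ⅓ (Y = -⅑*(-3) = ⅓ ≈ 0.33333)
y = 0 (y = 0 + 0 = 0)
b(G, z) = -6 (b(G, z) = -4 + (-2 + (⅓)*0) = -4 + (-2 + 0) = -4 - 2 = -6)
b(0, -8)*19 = -6*19 = -114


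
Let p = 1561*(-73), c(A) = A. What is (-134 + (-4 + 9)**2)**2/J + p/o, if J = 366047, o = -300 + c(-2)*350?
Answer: 41724034791/366047000 ≈ 113.99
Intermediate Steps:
o = -1000 (o = -300 - 2*350 = -300 - 700 = -1000)
p = -113953
(-134 + (-4 + 9)**2)**2/J + p/o = (-134 + (-4 + 9)**2)**2/366047 - 113953/(-1000) = (-134 + 5**2)**2*(1/366047) - 113953*(-1/1000) = (-134 + 25)**2*(1/366047) + 113953/1000 = (-109)**2*(1/366047) + 113953/1000 = 11881*(1/366047) + 113953/1000 = 11881/366047 + 113953/1000 = 41724034791/366047000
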